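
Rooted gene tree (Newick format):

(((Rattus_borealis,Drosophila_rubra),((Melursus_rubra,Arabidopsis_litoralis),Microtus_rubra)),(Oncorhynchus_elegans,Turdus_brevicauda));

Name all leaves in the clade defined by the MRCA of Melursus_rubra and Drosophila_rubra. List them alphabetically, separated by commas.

Arabidopsis_litoralis, Drosophila_rubra, Melursus_rubra, Microtus_rubra, Rattus_borealis

Tracing Melursus_rubra: it sits inside (Melursus_rubra,Arabidopsis_litoralis).
Tracing Drosophila_rubra: it sits inside (Rattus_borealis,Drosophila_rubra).
The smallest clade enclosing both is ((Rattus_borealis,Drosophila_rubra),((Melursus_rubra,Arabidopsis_litoralis),Microtus_rubra)); the answer is its 5 terminal taxa in alphabetical order.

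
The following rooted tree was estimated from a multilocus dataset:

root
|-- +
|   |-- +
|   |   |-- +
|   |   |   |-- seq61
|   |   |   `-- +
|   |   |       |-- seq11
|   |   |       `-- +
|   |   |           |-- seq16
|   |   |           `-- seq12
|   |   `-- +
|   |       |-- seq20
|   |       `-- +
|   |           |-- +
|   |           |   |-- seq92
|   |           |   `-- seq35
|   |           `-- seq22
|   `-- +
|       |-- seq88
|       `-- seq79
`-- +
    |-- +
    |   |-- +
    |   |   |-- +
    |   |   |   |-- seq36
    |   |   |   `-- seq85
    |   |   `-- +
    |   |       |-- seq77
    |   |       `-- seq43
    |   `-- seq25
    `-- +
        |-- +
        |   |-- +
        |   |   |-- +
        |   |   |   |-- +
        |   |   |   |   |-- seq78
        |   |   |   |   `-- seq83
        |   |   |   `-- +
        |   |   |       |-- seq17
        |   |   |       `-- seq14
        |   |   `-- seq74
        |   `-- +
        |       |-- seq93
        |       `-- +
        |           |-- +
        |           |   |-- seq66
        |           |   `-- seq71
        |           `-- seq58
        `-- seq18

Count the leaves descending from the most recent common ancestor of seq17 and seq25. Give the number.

The MRCA of seq17 and seq25 is the node subtending ((((seq36,seq85),(seq77,seq43)),seq25),(((((seq78,seq83),(seq17,seq14)),seq74),(seq93,((seq66,seq71),seq58))),seq18)).
That clade contains 15 terminal taxa: seq14, seq17, seq18, seq25, seq36, seq43, seq58, seq66, seq71, seq74, seq77, seq78, seq83, seq85, seq93.

15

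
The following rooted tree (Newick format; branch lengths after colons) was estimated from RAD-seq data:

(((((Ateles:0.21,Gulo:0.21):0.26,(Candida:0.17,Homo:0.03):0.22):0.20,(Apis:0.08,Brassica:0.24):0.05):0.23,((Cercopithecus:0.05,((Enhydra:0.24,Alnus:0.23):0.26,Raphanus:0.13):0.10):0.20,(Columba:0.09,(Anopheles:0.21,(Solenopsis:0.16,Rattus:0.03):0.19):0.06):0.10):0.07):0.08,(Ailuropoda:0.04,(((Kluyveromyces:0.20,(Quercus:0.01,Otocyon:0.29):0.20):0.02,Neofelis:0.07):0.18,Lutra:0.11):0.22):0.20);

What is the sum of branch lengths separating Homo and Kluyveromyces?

The path runs Homo → … → MRCA → … → Kluyveromyces; the MRCA is the root of the tree.
Branch lengths along that path: 0.03 + 0.22 + 0.20 + 0.23 + 0.08 + 0.20 + 0.22 + 0.18 + 0.02 + 0.20 = 1.58.

1.58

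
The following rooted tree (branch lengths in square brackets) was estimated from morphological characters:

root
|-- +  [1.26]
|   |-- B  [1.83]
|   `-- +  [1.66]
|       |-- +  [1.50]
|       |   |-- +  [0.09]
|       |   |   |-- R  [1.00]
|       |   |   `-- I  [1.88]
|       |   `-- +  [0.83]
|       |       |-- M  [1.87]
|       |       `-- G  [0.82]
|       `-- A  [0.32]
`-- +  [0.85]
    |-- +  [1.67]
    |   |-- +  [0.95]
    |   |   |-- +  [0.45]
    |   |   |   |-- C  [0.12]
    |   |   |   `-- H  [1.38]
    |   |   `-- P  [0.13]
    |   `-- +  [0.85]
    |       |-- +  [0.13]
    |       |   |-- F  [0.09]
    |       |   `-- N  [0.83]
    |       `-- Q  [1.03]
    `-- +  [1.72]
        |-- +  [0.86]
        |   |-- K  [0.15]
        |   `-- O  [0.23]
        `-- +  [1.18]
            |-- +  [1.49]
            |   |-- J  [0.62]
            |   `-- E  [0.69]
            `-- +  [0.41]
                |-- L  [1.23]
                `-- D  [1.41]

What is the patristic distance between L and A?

8.63

The path runs L → … → MRCA → … → A; the MRCA is the root of the tree.
Branch lengths along that path: 1.23 + 0.41 + 1.18 + 1.72 + 0.85 + 1.26 + 1.66 + 0.32 = 8.63.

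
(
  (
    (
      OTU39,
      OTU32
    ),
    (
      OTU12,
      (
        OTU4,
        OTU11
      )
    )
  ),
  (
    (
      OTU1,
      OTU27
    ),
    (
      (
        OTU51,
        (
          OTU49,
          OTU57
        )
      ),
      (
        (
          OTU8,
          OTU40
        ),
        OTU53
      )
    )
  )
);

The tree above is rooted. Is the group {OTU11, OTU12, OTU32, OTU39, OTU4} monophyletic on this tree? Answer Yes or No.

Yes

The most recent common ancestor of these taxa subtends ((OTU39,OTU32),(OTU12,(OTU4,OTU11))).
That clade has exactly 5 tips — every listed taxon and nothing else — so the group is monophyletic.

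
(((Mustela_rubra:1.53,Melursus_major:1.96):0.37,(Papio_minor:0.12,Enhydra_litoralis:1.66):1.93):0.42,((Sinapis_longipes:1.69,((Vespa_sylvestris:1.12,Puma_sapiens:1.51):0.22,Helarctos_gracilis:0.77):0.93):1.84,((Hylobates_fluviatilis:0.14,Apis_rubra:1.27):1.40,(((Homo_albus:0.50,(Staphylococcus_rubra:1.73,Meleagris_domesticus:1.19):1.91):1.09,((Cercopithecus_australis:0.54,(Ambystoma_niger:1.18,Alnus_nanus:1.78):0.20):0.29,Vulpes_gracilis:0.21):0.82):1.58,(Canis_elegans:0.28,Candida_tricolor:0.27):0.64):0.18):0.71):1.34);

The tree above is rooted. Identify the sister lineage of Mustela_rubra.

Mustela_rubra attaches to the tree at the node subtending (Mustela_rubra,Melursus_major).
The other lineage descending from that same node — the sister group — is the single tip Melursus_major.

Melursus_major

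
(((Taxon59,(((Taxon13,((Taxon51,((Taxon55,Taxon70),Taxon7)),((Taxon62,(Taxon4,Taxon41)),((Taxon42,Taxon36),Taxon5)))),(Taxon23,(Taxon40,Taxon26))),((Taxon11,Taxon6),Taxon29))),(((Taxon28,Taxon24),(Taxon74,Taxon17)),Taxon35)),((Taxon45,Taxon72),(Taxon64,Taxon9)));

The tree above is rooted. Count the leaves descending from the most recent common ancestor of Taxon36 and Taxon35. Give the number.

The MRCA of Taxon36 and Taxon35 is the node subtending ((Taxon59,(((Taxon13,((Taxon51,((Taxon55,Taxon70),Taxon7)),((Taxon62,(Taxon4,Taxon41)),((Taxon42,Taxon36),Taxon5)))),(Taxon23,(Taxon40,Taxon26))),((Taxon11,Taxon6),Taxon29))),(((Taxon28,Taxon24),(Taxon74,Taxon17)),Taxon35)).
That clade contains 23 terminal taxa: Taxon11, Taxon13, Taxon17, Taxon23, Taxon24, Taxon26, Taxon28, Taxon29, Taxon35, Taxon36, Taxon4, Taxon40, Taxon41, Taxon42, Taxon5, Taxon51, Taxon55, Taxon59, Taxon6, Taxon62, Taxon7, Taxon70, Taxon74.

23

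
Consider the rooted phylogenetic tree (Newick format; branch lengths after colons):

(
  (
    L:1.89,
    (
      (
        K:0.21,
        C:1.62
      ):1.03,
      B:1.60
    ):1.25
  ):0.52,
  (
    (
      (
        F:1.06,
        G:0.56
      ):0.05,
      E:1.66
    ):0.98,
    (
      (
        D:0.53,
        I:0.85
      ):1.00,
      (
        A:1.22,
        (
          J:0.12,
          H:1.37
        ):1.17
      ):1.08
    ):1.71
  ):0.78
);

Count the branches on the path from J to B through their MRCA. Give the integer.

8

The MRCA of J and B is the root of the tree.
From J up to that node: 5 branches. From B up to the same node: 3 branches. Total: 5 + 3 = 8.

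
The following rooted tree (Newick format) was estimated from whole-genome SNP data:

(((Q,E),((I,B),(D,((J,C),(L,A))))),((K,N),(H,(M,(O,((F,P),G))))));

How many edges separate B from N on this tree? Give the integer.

7

The MRCA of B and N is the root of the tree.
From B up to that node: 4 branches. From N up to the same node: 3 branches. Total: 4 + 3 = 7.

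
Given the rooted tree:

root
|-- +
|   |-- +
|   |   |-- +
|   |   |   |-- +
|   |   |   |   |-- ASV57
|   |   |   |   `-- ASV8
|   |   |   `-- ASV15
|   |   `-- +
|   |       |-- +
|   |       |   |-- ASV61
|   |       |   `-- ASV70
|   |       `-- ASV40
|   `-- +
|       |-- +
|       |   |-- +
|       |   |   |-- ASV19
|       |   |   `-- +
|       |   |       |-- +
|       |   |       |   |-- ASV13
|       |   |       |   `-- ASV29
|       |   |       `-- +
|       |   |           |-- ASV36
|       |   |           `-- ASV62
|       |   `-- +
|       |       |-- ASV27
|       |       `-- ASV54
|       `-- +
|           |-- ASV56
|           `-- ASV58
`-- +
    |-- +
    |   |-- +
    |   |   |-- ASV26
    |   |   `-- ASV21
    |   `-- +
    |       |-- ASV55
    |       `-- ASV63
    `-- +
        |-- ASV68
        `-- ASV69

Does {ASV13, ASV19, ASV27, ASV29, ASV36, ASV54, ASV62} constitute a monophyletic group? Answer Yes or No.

Yes

The most recent common ancestor of these taxa subtends ((ASV19,((ASV13,ASV29),(ASV36,ASV62))),(ASV27,ASV54)).
That clade has exactly 7 tips — every listed taxon and nothing else — so the group is monophyletic.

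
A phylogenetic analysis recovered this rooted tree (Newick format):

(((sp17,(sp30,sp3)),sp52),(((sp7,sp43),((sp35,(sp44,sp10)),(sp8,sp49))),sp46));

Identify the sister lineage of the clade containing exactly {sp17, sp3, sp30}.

sp52

The clade containing exactly {sp17, sp3, sp30} attaches to the tree at the node subtending ((sp17,(sp30,sp3)),sp52).
The other lineage descending from that same node — the sister group — is the single tip sp52.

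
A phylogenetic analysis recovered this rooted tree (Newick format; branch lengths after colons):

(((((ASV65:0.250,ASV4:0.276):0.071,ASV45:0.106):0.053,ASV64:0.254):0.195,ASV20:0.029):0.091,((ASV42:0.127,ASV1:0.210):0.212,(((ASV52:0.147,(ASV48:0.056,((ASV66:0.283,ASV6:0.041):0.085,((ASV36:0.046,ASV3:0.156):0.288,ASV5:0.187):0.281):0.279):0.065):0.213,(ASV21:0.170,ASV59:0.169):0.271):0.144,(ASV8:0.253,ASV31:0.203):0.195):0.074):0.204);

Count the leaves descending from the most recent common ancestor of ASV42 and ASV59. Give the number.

13

The MRCA of ASV42 and ASV59 is the node subtending ((ASV42,ASV1),(((ASV52,(ASV48,((ASV66,ASV6),((ASV36,ASV3),ASV5)))),(ASV21,ASV59)),(ASV8,ASV31))).
That clade contains 13 terminal taxa: ASV1, ASV21, ASV3, ASV31, ASV36, ASV42, ASV48, ASV5, ASV52, ASV59, ASV6, ASV66, ASV8.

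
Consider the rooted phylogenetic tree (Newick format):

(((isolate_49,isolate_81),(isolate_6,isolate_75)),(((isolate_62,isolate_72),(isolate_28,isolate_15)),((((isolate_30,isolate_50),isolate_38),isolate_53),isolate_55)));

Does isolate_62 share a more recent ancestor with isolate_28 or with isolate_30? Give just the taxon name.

isolate_28

The MRCA of isolate_62 and isolate_28 subtends ((isolate_62,isolate_72),(isolate_28,isolate_15)) (4 taxa).
The MRCA of isolate_62 and isolate_30 subtends (((isolate_62,isolate_72),(isolate_28,isolate_15)),((((isolate_30,isolate_50),isolate_38),isolate_53),isolate_55)) (9 taxa).
The first is nested inside the second, so isolate_62 shares a more recent common ancestor with isolate_28.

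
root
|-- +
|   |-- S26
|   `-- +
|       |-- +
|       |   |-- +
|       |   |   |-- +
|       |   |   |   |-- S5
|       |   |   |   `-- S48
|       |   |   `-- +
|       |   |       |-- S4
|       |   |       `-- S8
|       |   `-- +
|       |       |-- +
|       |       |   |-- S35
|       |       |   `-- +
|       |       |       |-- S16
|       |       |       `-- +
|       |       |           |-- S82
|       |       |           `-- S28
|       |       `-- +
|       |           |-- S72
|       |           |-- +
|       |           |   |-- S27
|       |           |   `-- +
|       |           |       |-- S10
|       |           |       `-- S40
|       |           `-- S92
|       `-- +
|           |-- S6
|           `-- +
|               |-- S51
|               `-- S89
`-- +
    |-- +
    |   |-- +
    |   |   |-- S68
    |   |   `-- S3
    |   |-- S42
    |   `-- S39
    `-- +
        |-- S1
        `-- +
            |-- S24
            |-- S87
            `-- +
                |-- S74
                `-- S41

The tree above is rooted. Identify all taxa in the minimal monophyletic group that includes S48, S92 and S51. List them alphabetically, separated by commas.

Tracing S48: it sits inside (S5,S48).
Tracing S92: it sits inside (S72,(S27,(S10,S40)),S92).
Tracing S51: it sits inside (S51,S89).
The smallest clade enclosing all 3 is ((((S5,S48),(S4,S8)),((S35,(S16,(S82,S28))),(S72,(S27,(S10,S40)),S92))),(S6,(S51,S89))); the answer is its 16 terminal taxa in alphabetical order.

S10, S16, S27, S28, S35, S4, S40, S48, S5, S51, S6, S72, S8, S82, S89, S92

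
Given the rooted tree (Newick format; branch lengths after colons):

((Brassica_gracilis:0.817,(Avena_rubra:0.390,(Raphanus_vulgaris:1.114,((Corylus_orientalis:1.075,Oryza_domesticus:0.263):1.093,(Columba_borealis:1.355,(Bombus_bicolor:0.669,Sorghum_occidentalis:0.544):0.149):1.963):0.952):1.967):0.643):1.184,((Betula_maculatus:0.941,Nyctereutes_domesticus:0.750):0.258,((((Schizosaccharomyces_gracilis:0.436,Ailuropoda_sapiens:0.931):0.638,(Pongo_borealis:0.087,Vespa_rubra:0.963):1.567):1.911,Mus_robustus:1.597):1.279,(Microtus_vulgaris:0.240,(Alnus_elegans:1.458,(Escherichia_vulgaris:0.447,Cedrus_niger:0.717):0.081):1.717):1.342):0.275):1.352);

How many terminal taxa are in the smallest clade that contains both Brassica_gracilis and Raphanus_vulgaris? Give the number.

8

The MRCA of Brassica_gracilis and Raphanus_vulgaris is the node subtending (Brassica_gracilis,(Avena_rubra,(Raphanus_vulgaris,((Corylus_orientalis,Oryza_domesticus),(Columba_borealis,(Bombus_bicolor,Sorghum_occidentalis)))))).
That clade contains 8 terminal taxa: Avena_rubra, Bombus_bicolor, Brassica_gracilis, Columba_borealis, Corylus_orientalis, Oryza_domesticus, Raphanus_vulgaris, Sorghum_occidentalis.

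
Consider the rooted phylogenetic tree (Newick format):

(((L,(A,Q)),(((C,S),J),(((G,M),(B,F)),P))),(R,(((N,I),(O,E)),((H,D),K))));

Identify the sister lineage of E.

E attaches to the tree at the node subtending (O,E).
The other lineage descending from that same node — the sister group — is the single tip O.

O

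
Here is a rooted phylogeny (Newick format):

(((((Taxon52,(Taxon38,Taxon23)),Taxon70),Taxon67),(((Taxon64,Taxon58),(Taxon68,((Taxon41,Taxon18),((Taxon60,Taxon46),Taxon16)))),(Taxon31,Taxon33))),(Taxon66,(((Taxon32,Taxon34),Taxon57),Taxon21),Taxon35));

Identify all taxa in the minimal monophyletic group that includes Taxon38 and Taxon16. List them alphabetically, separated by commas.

Taxon16, Taxon18, Taxon23, Taxon31, Taxon33, Taxon38, Taxon41, Taxon46, Taxon52, Taxon58, Taxon60, Taxon64, Taxon67, Taxon68, Taxon70

Tracing Taxon38: it sits inside (Taxon38,Taxon23).
Tracing Taxon16: it sits inside ((Taxon60,Taxon46),Taxon16).
The smallest clade enclosing both is ((((Taxon52,(Taxon38,Taxon23)),Taxon70),Taxon67),(((Taxon64,Taxon58),(Taxon68,((Taxon41,Taxon18),((Taxon60,Taxon46),Taxon16)))),(Taxon31,Taxon33))); the answer is its 15 terminal taxa in alphabetical order.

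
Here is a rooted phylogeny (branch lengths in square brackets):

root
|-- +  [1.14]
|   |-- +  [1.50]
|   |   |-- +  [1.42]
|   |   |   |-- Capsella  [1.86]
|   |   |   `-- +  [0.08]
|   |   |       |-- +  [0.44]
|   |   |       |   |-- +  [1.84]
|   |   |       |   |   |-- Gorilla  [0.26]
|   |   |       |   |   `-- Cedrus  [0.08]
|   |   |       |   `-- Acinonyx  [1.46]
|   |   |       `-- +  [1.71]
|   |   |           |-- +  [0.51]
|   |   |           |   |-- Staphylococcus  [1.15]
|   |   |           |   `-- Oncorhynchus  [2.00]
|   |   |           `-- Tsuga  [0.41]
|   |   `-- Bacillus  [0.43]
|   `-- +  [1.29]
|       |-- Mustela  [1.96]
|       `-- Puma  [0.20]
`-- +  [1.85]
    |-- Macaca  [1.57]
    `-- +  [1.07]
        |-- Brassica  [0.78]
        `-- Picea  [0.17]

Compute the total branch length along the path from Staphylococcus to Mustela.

9.62

The path runs Staphylococcus → … → MRCA → … → Mustela; the MRCA is the node subtending (((Capsella,(((Gorilla,Cedrus),Acinonyx),((Staphylococcus,Oncorhynchus),Tsuga))),Bacillus),(Mustela,Puma)).
Branch lengths along that path: 1.15 + 0.51 + 1.71 + 0.08 + 1.42 + 1.50 + 1.29 + 1.96 = 9.62.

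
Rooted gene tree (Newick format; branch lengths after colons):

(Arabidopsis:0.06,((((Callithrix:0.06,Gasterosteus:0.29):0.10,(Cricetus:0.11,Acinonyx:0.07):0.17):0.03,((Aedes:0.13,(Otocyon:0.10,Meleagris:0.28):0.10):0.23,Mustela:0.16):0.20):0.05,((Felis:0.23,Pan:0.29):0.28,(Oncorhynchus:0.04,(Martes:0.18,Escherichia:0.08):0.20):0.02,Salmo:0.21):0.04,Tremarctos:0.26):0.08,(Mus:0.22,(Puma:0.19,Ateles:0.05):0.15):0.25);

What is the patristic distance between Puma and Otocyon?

The path runs Puma → … → MRCA → … → Otocyon; the MRCA is the root of the tree.
Branch lengths along that path: 0.19 + 0.15 + 0.25 + 0.08 + 0.05 + 0.20 + 0.23 + 0.10 + 0.10 = 1.35.

1.35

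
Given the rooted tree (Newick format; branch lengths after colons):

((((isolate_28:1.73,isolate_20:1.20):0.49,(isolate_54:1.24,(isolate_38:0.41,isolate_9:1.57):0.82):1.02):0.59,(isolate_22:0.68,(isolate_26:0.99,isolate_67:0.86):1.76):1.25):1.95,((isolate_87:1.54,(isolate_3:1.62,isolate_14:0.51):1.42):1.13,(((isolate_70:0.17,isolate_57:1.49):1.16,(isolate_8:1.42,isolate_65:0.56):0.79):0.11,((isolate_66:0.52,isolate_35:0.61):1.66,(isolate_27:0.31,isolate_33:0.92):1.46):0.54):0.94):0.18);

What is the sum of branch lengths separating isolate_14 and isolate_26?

9.19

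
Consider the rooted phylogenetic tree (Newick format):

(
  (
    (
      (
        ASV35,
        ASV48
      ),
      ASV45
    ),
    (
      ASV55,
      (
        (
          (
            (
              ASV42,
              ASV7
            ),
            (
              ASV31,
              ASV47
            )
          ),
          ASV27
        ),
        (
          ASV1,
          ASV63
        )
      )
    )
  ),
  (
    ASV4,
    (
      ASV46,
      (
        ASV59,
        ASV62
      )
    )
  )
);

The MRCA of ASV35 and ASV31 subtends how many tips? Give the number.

11

The MRCA of ASV35 and ASV31 is the node subtending (((ASV35,ASV48),ASV45),(ASV55,((((ASV42,ASV7),(ASV31,ASV47)),ASV27),(ASV1,ASV63)))).
That clade contains 11 terminal taxa: ASV1, ASV27, ASV31, ASV35, ASV42, ASV45, ASV47, ASV48, ASV55, ASV63, ASV7.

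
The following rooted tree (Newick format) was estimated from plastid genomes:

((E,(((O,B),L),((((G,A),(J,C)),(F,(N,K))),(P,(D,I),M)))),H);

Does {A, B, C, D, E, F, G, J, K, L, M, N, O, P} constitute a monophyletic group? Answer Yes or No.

No

The MRCA of the listed taxa subtends (E,(((O,B),L),((((G,A),(J,C)),(F,(N,K))),(P,(D,I),M)))).
That clade also contains I, which is not in the proposed group, so the group is not monophyletic.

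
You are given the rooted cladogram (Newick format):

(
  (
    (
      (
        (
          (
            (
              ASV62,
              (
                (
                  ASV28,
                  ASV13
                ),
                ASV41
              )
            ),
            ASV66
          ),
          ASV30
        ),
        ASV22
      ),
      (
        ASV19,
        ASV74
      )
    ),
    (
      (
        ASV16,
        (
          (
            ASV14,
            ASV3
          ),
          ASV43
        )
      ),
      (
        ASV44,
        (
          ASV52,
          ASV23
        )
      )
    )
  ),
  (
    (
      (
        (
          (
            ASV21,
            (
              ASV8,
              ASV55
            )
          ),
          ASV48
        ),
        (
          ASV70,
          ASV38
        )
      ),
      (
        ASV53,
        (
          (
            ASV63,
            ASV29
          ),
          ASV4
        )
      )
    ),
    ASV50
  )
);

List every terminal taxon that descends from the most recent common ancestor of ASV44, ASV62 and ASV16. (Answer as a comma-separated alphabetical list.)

Tracing ASV44: it sits inside (ASV44,(ASV52,ASV23)).
Tracing ASV62: it sits inside (ASV62,((ASV28,ASV13),ASV41)).
Tracing ASV16: it sits inside (ASV16,((ASV14,ASV3),ASV43)).
The smallest clade enclosing all 3 is ((((((ASV62,((ASV28,ASV13),ASV41)),ASV66),ASV30),ASV22),(ASV19,ASV74)),((ASV16,((ASV14,ASV3),ASV43)),(ASV44,(ASV52,ASV23)))); the answer is its 16 terminal taxa in alphabetical order.

ASV13, ASV14, ASV16, ASV19, ASV22, ASV23, ASV28, ASV3, ASV30, ASV41, ASV43, ASV44, ASV52, ASV62, ASV66, ASV74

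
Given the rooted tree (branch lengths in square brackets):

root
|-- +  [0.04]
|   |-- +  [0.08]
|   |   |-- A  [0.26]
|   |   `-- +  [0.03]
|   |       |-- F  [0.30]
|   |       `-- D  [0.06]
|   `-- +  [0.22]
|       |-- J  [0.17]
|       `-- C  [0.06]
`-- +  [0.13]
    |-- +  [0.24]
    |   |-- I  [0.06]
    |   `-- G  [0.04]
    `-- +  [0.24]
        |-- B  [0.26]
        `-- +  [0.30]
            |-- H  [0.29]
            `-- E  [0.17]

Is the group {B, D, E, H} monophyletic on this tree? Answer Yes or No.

No

The MRCA of the listed taxa is the root, so the smallest clade containing them is the whole tree.
That clade also contains A, C, F, G, I, J, which are not in the proposed group, so the group is not monophyletic.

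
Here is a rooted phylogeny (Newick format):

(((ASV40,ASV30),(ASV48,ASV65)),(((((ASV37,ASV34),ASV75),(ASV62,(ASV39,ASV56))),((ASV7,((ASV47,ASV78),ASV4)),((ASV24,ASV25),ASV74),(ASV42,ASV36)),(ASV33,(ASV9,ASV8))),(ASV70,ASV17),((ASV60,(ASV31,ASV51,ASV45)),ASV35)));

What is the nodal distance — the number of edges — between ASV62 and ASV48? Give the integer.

The MRCA of ASV62 and ASV48 is the root of the tree.
From ASV62 up to that node: 5 branches. From ASV48 up to the same node: 3 branches. Total: 5 + 3 = 8.

8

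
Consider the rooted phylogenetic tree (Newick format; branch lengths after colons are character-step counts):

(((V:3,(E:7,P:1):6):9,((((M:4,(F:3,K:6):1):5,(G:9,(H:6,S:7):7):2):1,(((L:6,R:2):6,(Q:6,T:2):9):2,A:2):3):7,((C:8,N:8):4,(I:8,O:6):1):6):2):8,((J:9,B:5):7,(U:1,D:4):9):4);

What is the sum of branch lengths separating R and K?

The path runs R → … → MRCA → … → K; the MRCA is the node subtending (((M,(F,K)),(G,(H,S))),(((L,R),(Q,T)),A)).
Branch lengths along that path: 2 + 6 + 2 + 3 + 1 + 5 + 1 + 6 = 26.

26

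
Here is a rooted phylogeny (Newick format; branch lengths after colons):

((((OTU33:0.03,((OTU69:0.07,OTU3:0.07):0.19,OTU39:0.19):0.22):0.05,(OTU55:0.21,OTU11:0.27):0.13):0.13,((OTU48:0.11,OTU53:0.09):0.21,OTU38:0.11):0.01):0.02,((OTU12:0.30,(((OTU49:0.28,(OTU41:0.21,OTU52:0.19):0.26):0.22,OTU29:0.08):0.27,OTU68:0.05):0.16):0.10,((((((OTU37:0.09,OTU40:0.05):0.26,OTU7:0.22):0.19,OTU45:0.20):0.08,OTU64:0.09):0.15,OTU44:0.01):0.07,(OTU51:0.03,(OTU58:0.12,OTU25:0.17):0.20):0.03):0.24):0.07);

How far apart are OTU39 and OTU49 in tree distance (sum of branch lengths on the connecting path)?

The path runs OTU39 → … → MRCA → … → OTU49; the MRCA is the root of the tree.
Branch lengths along that path: 0.19 + 0.22 + 0.05 + 0.13 + 0.02 + 0.07 + 0.10 + 0.16 + 0.27 + 0.22 + 0.28 = 1.71.

1.71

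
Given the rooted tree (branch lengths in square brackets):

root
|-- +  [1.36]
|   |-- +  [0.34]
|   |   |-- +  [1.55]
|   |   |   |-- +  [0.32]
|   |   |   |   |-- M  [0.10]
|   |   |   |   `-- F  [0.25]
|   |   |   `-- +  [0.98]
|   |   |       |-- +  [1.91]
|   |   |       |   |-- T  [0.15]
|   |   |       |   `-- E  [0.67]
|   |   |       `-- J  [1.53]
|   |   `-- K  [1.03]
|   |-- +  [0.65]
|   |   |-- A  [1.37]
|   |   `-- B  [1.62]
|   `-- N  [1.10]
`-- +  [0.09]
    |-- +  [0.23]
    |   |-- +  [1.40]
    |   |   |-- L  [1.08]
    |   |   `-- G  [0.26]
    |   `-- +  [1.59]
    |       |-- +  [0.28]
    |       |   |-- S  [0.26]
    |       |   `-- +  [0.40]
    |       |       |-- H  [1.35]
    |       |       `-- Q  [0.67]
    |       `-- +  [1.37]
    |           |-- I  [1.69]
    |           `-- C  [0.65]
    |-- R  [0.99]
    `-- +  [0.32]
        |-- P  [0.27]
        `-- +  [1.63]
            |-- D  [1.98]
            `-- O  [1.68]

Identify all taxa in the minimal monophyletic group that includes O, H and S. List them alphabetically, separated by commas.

Tracing O: it sits inside (D,O).
Tracing H: it sits inside (H,Q).
Tracing S: it sits inside (S,(H,Q)).
The smallest clade enclosing all 3 is (((L,G),((S,(H,Q)),(I,C))),R,(P,(D,O))); the answer is its 11 terminal taxa in alphabetical order.

C, D, G, H, I, L, O, P, Q, R, S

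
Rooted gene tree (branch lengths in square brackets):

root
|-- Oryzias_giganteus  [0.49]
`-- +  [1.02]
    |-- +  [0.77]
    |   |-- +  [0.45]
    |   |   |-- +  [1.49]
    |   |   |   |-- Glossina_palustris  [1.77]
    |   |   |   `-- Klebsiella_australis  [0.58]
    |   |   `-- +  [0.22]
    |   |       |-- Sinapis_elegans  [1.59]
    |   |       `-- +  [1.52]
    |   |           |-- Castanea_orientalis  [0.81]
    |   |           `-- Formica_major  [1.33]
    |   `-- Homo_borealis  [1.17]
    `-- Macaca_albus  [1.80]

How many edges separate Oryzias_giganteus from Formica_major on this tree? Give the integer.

7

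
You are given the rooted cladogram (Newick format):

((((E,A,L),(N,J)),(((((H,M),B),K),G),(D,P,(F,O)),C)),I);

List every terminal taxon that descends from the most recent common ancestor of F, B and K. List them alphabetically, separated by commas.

B, C, D, F, G, H, K, M, O, P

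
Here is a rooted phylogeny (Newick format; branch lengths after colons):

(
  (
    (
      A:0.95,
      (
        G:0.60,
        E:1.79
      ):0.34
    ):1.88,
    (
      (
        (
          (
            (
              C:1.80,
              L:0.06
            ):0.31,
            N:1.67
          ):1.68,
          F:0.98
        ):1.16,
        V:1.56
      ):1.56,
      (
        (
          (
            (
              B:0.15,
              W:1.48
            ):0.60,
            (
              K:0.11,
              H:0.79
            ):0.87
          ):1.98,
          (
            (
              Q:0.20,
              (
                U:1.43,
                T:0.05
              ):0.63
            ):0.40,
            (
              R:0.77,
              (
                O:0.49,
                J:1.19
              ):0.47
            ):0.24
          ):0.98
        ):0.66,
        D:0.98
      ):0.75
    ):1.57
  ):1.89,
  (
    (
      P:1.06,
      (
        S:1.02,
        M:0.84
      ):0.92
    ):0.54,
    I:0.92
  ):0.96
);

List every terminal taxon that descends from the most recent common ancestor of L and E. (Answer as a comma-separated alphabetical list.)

Tracing L: it sits inside (C,L).
Tracing E: it sits inside (G,E).
The smallest clade enclosing both is ((A,(G,E)),(((((C,L),N),F),V),((((B,W),(K,H)),((Q,(U,T)),(R,(O,J)))),D))); the answer is its 19 terminal taxa in alphabetical order.

A, B, C, D, E, F, G, H, J, K, L, N, O, Q, R, T, U, V, W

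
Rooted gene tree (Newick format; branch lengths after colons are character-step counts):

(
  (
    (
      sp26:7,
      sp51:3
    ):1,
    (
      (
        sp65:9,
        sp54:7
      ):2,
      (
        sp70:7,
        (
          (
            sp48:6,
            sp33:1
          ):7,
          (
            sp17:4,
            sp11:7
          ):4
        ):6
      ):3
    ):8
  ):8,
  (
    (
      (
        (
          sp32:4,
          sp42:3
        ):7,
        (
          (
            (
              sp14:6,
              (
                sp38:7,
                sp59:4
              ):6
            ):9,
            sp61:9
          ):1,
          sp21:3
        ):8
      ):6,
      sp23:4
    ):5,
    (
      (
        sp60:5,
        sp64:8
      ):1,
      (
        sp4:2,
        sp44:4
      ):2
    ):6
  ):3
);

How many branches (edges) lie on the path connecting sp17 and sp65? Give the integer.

The MRCA of sp17 and sp65 is the node subtending ((sp65,sp54),(sp70,((sp48,sp33),(sp17,sp11)))).
From sp17 up to that node: 4 branches. From sp65 up to the same node: 2 branches. Total: 4 + 2 = 6.

6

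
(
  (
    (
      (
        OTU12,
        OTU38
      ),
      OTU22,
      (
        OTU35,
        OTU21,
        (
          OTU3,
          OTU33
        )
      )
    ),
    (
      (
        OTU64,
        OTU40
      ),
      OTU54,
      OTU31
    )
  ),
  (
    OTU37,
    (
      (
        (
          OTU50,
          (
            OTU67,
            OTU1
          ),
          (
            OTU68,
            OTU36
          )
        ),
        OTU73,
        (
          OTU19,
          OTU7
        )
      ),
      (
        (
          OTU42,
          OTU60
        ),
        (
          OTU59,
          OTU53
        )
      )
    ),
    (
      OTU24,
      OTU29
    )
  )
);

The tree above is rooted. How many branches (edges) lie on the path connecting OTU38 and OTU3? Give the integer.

5

The MRCA of OTU38 and OTU3 is the node subtending ((OTU12,OTU38),OTU22,(OTU35,OTU21,(OTU3,OTU33))).
From OTU38 up to that node: 2 branches. From OTU3 up to the same node: 3 branches. Total: 2 + 3 = 5.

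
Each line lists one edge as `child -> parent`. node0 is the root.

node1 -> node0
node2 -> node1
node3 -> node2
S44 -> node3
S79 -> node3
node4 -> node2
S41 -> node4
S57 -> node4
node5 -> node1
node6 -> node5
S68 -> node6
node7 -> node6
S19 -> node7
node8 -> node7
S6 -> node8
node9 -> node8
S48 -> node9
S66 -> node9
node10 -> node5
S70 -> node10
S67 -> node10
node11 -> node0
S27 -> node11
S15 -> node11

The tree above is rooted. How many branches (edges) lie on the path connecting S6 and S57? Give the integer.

The MRCA of S6 and S57 is the node subtending (((S44,S79),(S41,S57)),((S68,(S19,(S6,(S48,S66)))),(S70,S67))).
From S6 up to that node: 5 branches. From S57 up to the same node: 3 branches. Total: 5 + 3 = 8.

8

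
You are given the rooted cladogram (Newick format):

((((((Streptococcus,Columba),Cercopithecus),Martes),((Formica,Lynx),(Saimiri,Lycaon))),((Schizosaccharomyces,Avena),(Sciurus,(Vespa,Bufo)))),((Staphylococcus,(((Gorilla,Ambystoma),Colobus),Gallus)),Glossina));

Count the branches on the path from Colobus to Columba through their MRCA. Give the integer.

11

The MRCA of Colobus and Columba is the root of the tree.
From Colobus up to that node: 5 branches. From Columba up to the same node: 6 branches. Total: 5 + 6 = 11.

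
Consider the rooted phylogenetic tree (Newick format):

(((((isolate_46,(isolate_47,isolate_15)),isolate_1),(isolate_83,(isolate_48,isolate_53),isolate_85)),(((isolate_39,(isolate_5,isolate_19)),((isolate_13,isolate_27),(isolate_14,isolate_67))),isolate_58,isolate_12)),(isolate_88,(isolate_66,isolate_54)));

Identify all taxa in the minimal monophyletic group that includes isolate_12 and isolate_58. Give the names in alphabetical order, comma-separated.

isolate_12, isolate_13, isolate_14, isolate_19, isolate_27, isolate_39, isolate_5, isolate_58, isolate_67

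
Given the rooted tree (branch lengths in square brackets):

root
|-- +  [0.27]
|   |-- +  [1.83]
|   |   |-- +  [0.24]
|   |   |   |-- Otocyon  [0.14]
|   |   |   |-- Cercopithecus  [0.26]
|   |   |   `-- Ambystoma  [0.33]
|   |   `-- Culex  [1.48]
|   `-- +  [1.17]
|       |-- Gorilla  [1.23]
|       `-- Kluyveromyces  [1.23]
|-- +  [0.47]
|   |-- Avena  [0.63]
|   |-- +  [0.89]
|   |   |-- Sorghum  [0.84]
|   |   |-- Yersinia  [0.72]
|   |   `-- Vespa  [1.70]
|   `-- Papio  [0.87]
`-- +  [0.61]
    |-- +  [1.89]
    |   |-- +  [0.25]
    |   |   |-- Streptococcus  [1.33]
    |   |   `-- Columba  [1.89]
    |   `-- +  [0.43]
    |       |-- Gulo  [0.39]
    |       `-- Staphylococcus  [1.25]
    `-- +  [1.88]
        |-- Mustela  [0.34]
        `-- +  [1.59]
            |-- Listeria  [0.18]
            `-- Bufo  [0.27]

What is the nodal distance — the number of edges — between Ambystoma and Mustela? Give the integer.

7

The MRCA of Ambystoma and Mustela is the root of the tree.
From Ambystoma up to that node: 4 branches. From Mustela up to the same node: 3 branches. Total: 4 + 3 = 7.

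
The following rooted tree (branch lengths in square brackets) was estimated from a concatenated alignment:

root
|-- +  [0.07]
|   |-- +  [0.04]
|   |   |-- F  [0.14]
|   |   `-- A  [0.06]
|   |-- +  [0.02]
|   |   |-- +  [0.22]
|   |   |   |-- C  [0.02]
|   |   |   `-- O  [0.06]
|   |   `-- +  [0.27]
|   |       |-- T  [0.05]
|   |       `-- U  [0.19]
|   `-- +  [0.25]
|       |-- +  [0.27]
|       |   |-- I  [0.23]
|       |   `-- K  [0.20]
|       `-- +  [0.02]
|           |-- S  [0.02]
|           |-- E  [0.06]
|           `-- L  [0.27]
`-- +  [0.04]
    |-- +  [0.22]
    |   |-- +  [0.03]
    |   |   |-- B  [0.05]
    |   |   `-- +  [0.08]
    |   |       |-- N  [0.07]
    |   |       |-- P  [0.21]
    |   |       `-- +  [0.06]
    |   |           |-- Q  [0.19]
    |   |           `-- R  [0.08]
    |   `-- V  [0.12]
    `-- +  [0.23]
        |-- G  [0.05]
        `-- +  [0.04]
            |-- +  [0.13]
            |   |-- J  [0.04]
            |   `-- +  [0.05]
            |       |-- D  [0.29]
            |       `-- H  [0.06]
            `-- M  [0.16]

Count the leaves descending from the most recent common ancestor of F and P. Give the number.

22

The MRCA of F and P is the root, so the clade is the entire tree.
That clade contains 22 terminal taxa: A, B, C, D, E, F, G, H, I, J, K, L, M, N, O, P, Q, R, S, T, U, V.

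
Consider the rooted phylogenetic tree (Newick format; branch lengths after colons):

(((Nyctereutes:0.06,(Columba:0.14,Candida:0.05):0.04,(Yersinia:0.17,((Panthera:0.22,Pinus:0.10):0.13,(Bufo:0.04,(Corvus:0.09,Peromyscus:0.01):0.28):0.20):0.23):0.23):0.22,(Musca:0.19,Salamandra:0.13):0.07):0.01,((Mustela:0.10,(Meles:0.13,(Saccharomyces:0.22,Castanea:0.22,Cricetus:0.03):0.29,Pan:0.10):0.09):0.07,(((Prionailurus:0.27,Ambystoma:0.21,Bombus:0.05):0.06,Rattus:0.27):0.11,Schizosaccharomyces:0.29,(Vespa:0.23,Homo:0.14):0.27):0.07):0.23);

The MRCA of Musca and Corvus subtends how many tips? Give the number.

11

The MRCA of Musca and Corvus is the node subtending ((Nyctereutes,(Columba,Candida),(Yersinia,((Panthera,Pinus),(Bufo,(Corvus,Peromyscus))))),(Musca,Salamandra)).
That clade contains 11 terminal taxa: Bufo, Candida, Columba, Corvus, Musca, Nyctereutes, Panthera, Peromyscus, Pinus, Salamandra, Yersinia.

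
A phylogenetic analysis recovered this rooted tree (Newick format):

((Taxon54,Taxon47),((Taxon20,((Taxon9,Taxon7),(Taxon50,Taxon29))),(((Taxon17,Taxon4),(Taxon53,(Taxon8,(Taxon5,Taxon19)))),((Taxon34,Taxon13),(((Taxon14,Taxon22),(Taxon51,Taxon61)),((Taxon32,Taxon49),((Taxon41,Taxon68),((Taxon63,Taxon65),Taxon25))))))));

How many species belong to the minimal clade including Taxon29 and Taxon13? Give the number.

24

The MRCA of Taxon29 and Taxon13 is the node subtending ((Taxon20,((Taxon9,Taxon7),(Taxon50,Taxon29))),(((Taxon17,Taxon4),(Taxon53,(Taxon8,(Taxon5,Taxon19)))),((Taxon34,Taxon13),(((Taxon14,Taxon22),(Taxon51,Taxon61)),((Taxon32,Taxon49),((Taxon41,Taxon68),((Taxon63,Taxon65),Taxon25))))))).
That clade contains 24 terminal taxa: Taxon13, Taxon14, Taxon17, Taxon19, Taxon20, Taxon22, Taxon25, Taxon29, Taxon32, Taxon34, Taxon4, Taxon41, Taxon49, Taxon5, Taxon50, Taxon51, Taxon53, Taxon61, Taxon63, Taxon65, Taxon68, Taxon7, Taxon8, Taxon9.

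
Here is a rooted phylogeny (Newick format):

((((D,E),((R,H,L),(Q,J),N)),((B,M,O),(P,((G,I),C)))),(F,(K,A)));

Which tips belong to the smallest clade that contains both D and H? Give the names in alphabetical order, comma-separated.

D, E, H, J, L, N, Q, R

Tracing D: it sits inside (D,E).
Tracing H: it sits inside (R,H,L).
The smallest clade enclosing both is ((D,E),((R,H,L),(Q,J),N)); the answer is its 8 terminal taxa in alphabetical order.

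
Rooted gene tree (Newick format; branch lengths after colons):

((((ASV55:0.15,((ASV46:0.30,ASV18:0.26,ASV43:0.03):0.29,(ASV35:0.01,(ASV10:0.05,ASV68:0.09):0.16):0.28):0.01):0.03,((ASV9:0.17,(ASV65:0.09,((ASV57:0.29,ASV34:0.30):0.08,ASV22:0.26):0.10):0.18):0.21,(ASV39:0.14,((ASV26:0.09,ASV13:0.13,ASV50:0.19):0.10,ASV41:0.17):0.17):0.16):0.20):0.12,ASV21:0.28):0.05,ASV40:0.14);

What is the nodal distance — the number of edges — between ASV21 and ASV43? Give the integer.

6

The MRCA of ASV21 and ASV43 is the node subtending (((ASV55,((ASV46,ASV18,ASV43),(ASV35,(ASV10,ASV68)))),((ASV9,(ASV65,((ASV57,ASV34),ASV22))),(ASV39,((ASV26,ASV13,ASV50),ASV41)))),ASV21).
From ASV21 up to that node: 1 branch. From ASV43 up to the same node: 5 branches. Total: 1 + 5 = 6.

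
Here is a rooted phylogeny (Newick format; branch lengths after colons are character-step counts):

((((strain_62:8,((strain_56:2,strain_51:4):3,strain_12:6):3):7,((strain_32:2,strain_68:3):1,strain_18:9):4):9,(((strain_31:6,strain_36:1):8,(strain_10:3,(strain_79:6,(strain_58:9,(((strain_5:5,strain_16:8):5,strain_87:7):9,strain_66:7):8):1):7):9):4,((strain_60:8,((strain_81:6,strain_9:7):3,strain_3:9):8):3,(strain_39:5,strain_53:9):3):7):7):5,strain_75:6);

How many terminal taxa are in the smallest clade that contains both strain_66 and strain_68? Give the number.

22

The MRCA of strain_66 and strain_68 is the node subtending (((strain_62,((strain_56,strain_51),strain_12)),((strain_32,strain_68),strain_18)),(((strain_31,strain_36),(strain_10,(strain_79,(strain_58,(((strain_5,strain_16),strain_87),strain_66))))),((strain_60,((strain_81,strain_9),strain_3)),(strain_39,strain_53)))).
That clade contains 22 terminal taxa: strain_10, strain_12, strain_16, strain_18, strain_3, strain_31, strain_32, strain_36, strain_39, strain_5, strain_51, strain_53, strain_56, strain_58, strain_60, strain_62, strain_66, strain_68, strain_79, strain_81, strain_87, strain_9.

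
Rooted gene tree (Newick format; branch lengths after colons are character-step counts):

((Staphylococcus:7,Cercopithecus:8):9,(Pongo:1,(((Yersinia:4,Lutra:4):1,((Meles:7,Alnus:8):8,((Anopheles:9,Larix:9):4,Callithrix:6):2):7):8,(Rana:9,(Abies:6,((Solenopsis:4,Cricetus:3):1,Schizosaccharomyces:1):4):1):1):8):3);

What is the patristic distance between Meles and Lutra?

The path runs Meles → … → MRCA → … → Lutra; the MRCA is the node subtending ((Yersinia,Lutra),((Meles,Alnus),((Anopheles,Larix),Callithrix))).
Branch lengths along that path: 7 + 8 + 7 + 1 + 4 = 27.

27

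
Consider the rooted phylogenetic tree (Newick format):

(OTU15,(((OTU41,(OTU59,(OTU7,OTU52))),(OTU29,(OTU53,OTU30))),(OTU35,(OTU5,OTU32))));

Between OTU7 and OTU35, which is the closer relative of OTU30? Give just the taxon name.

The MRCA of OTU30 and OTU7 subtends ((OTU41,(OTU59,(OTU7,OTU52))),(OTU29,(OTU53,OTU30))) (7 taxa).
The MRCA of OTU30 and OTU35 subtends (((OTU41,(OTU59,(OTU7,OTU52))),(OTU29,(OTU53,OTU30))),(OTU35,(OTU5,OTU32))) (10 taxa).
The first is nested inside the second, so OTU30 shares a more recent common ancestor with OTU7.

OTU7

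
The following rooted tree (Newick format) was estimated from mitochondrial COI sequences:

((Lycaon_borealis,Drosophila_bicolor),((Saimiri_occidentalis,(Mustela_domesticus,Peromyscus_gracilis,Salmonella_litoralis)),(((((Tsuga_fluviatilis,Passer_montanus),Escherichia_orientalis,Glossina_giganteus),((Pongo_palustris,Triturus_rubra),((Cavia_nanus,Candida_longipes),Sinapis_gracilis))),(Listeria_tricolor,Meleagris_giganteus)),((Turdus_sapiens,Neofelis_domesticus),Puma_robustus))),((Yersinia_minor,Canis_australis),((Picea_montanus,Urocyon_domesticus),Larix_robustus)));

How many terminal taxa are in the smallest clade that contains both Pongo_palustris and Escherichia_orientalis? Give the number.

9

The MRCA of Pongo_palustris and Escherichia_orientalis is the node subtending (((Tsuga_fluviatilis,Passer_montanus),Escherichia_orientalis,Glossina_giganteus),((Pongo_palustris,Triturus_rubra),((Cavia_nanus,Candida_longipes),Sinapis_gracilis))).
That clade contains 9 terminal taxa: Candida_longipes, Cavia_nanus, Escherichia_orientalis, Glossina_giganteus, Passer_montanus, Pongo_palustris, Sinapis_gracilis, Triturus_rubra, Tsuga_fluviatilis.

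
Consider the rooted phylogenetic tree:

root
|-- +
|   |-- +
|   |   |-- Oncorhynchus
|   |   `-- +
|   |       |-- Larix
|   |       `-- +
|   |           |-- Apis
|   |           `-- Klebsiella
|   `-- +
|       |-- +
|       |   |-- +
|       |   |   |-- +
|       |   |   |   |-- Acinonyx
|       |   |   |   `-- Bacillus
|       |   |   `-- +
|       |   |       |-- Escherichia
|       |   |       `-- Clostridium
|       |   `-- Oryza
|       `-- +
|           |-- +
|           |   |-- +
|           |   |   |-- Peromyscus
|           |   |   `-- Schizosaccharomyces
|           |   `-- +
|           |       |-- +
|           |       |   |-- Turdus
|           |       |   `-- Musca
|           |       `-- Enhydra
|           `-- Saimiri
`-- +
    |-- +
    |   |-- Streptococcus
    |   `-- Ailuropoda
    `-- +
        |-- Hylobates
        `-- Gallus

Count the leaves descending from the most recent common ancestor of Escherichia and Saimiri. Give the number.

11

The MRCA of Escherichia and Saimiri is the node subtending ((((Acinonyx,Bacillus),(Escherichia,Clostridium)),Oryza),(((Peromyscus,Schizosaccharomyces),((Turdus,Musca),Enhydra)),Saimiri)).
That clade contains 11 terminal taxa: Acinonyx, Bacillus, Clostridium, Enhydra, Escherichia, Musca, Oryza, Peromyscus, Saimiri, Schizosaccharomyces, Turdus.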